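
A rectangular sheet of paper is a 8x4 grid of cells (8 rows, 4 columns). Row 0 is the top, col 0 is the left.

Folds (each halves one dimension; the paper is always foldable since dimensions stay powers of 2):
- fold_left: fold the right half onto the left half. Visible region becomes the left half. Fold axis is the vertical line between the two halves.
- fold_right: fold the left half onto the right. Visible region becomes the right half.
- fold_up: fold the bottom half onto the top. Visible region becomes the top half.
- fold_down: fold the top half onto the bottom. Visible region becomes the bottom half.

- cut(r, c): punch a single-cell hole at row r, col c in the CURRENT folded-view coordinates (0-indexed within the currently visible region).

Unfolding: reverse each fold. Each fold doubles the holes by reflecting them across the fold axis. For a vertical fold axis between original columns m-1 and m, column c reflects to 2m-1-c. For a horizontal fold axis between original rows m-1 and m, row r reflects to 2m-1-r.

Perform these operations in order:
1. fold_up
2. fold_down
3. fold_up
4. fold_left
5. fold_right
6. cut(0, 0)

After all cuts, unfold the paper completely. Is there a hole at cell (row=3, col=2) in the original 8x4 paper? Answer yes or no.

Op 1 fold_up: fold axis h@4; visible region now rows[0,4) x cols[0,4) = 4x4
Op 2 fold_down: fold axis h@2; visible region now rows[2,4) x cols[0,4) = 2x4
Op 3 fold_up: fold axis h@3; visible region now rows[2,3) x cols[0,4) = 1x4
Op 4 fold_left: fold axis v@2; visible region now rows[2,3) x cols[0,2) = 1x2
Op 5 fold_right: fold axis v@1; visible region now rows[2,3) x cols[1,2) = 1x1
Op 6 cut(0, 0): punch at orig (2,1); cuts so far [(2, 1)]; region rows[2,3) x cols[1,2) = 1x1
Unfold 1 (reflect across v@1): 2 holes -> [(2, 0), (2, 1)]
Unfold 2 (reflect across v@2): 4 holes -> [(2, 0), (2, 1), (2, 2), (2, 3)]
Unfold 3 (reflect across h@3): 8 holes -> [(2, 0), (2, 1), (2, 2), (2, 3), (3, 0), (3, 1), (3, 2), (3, 3)]
Unfold 4 (reflect across h@2): 16 holes -> [(0, 0), (0, 1), (0, 2), (0, 3), (1, 0), (1, 1), (1, 2), (1, 3), (2, 0), (2, 1), (2, 2), (2, 3), (3, 0), (3, 1), (3, 2), (3, 3)]
Unfold 5 (reflect across h@4): 32 holes -> [(0, 0), (0, 1), (0, 2), (0, 3), (1, 0), (1, 1), (1, 2), (1, 3), (2, 0), (2, 1), (2, 2), (2, 3), (3, 0), (3, 1), (3, 2), (3, 3), (4, 0), (4, 1), (4, 2), (4, 3), (5, 0), (5, 1), (5, 2), (5, 3), (6, 0), (6, 1), (6, 2), (6, 3), (7, 0), (7, 1), (7, 2), (7, 3)]
Holes: [(0, 0), (0, 1), (0, 2), (0, 3), (1, 0), (1, 1), (1, 2), (1, 3), (2, 0), (2, 1), (2, 2), (2, 3), (3, 0), (3, 1), (3, 2), (3, 3), (4, 0), (4, 1), (4, 2), (4, 3), (5, 0), (5, 1), (5, 2), (5, 3), (6, 0), (6, 1), (6, 2), (6, 3), (7, 0), (7, 1), (7, 2), (7, 3)]

Answer: yes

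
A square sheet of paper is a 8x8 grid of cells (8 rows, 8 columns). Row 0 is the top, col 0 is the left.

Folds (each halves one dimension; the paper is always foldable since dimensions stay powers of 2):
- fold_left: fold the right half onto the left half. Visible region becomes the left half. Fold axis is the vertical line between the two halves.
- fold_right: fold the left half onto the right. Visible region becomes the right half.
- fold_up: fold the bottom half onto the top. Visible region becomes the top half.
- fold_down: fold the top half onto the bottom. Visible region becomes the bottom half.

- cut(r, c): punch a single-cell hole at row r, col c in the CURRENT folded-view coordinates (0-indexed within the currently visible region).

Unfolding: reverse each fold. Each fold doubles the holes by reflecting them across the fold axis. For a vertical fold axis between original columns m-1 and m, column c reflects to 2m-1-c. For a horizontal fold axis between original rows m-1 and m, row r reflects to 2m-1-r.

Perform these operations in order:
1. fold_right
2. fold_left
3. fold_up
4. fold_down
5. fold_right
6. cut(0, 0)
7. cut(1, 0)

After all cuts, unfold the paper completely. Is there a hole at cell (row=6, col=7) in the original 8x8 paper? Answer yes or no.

Answer: yes

Derivation:
Op 1 fold_right: fold axis v@4; visible region now rows[0,8) x cols[4,8) = 8x4
Op 2 fold_left: fold axis v@6; visible region now rows[0,8) x cols[4,6) = 8x2
Op 3 fold_up: fold axis h@4; visible region now rows[0,4) x cols[4,6) = 4x2
Op 4 fold_down: fold axis h@2; visible region now rows[2,4) x cols[4,6) = 2x2
Op 5 fold_right: fold axis v@5; visible region now rows[2,4) x cols[5,6) = 2x1
Op 6 cut(0, 0): punch at orig (2,5); cuts so far [(2, 5)]; region rows[2,4) x cols[5,6) = 2x1
Op 7 cut(1, 0): punch at orig (3,5); cuts so far [(2, 5), (3, 5)]; region rows[2,4) x cols[5,6) = 2x1
Unfold 1 (reflect across v@5): 4 holes -> [(2, 4), (2, 5), (3, 4), (3, 5)]
Unfold 2 (reflect across h@2): 8 holes -> [(0, 4), (0, 5), (1, 4), (1, 5), (2, 4), (2, 5), (3, 4), (3, 5)]
Unfold 3 (reflect across h@4): 16 holes -> [(0, 4), (0, 5), (1, 4), (1, 5), (2, 4), (2, 5), (3, 4), (3, 5), (4, 4), (4, 5), (5, 4), (5, 5), (6, 4), (6, 5), (7, 4), (7, 5)]
Unfold 4 (reflect across v@6): 32 holes -> [(0, 4), (0, 5), (0, 6), (0, 7), (1, 4), (1, 5), (1, 6), (1, 7), (2, 4), (2, 5), (2, 6), (2, 7), (3, 4), (3, 5), (3, 6), (3, 7), (4, 4), (4, 5), (4, 6), (4, 7), (5, 4), (5, 5), (5, 6), (5, 7), (6, 4), (6, 5), (6, 6), (6, 7), (7, 4), (7, 5), (7, 6), (7, 7)]
Unfold 5 (reflect across v@4): 64 holes -> [(0, 0), (0, 1), (0, 2), (0, 3), (0, 4), (0, 5), (0, 6), (0, 7), (1, 0), (1, 1), (1, 2), (1, 3), (1, 4), (1, 5), (1, 6), (1, 7), (2, 0), (2, 1), (2, 2), (2, 3), (2, 4), (2, 5), (2, 6), (2, 7), (3, 0), (3, 1), (3, 2), (3, 3), (3, 4), (3, 5), (3, 6), (3, 7), (4, 0), (4, 1), (4, 2), (4, 3), (4, 4), (4, 5), (4, 6), (4, 7), (5, 0), (5, 1), (5, 2), (5, 3), (5, 4), (5, 5), (5, 6), (5, 7), (6, 0), (6, 1), (6, 2), (6, 3), (6, 4), (6, 5), (6, 6), (6, 7), (7, 0), (7, 1), (7, 2), (7, 3), (7, 4), (7, 5), (7, 6), (7, 7)]
Holes: [(0, 0), (0, 1), (0, 2), (0, 3), (0, 4), (0, 5), (0, 6), (0, 7), (1, 0), (1, 1), (1, 2), (1, 3), (1, 4), (1, 5), (1, 6), (1, 7), (2, 0), (2, 1), (2, 2), (2, 3), (2, 4), (2, 5), (2, 6), (2, 7), (3, 0), (3, 1), (3, 2), (3, 3), (3, 4), (3, 5), (3, 6), (3, 7), (4, 0), (4, 1), (4, 2), (4, 3), (4, 4), (4, 5), (4, 6), (4, 7), (5, 0), (5, 1), (5, 2), (5, 3), (5, 4), (5, 5), (5, 6), (5, 7), (6, 0), (6, 1), (6, 2), (6, 3), (6, 4), (6, 5), (6, 6), (6, 7), (7, 0), (7, 1), (7, 2), (7, 3), (7, 4), (7, 5), (7, 6), (7, 7)]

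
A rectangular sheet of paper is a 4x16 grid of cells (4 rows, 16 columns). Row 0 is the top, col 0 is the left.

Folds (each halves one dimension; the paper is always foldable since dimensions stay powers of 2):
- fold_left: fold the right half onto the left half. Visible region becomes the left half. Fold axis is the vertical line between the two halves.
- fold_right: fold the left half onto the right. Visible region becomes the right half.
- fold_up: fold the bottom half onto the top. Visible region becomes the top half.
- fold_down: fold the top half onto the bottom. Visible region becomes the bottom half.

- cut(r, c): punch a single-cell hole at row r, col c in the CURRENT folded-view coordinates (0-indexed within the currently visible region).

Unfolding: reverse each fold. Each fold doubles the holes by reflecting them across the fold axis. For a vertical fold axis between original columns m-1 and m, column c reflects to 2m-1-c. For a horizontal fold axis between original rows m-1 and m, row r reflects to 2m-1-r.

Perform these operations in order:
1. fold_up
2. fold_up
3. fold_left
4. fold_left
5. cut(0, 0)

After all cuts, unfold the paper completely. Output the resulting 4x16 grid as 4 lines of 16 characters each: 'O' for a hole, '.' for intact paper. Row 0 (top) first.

Answer: O......OO......O
O......OO......O
O......OO......O
O......OO......O

Derivation:
Op 1 fold_up: fold axis h@2; visible region now rows[0,2) x cols[0,16) = 2x16
Op 2 fold_up: fold axis h@1; visible region now rows[0,1) x cols[0,16) = 1x16
Op 3 fold_left: fold axis v@8; visible region now rows[0,1) x cols[0,8) = 1x8
Op 4 fold_left: fold axis v@4; visible region now rows[0,1) x cols[0,4) = 1x4
Op 5 cut(0, 0): punch at orig (0,0); cuts so far [(0, 0)]; region rows[0,1) x cols[0,4) = 1x4
Unfold 1 (reflect across v@4): 2 holes -> [(0, 0), (0, 7)]
Unfold 2 (reflect across v@8): 4 holes -> [(0, 0), (0, 7), (0, 8), (0, 15)]
Unfold 3 (reflect across h@1): 8 holes -> [(0, 0), (0, 7), (0, 8), (0, 15), (1, 0), (1, 7), (1, 8), (1, 15)]
Unfold 4 (reflect across h@2): 16 holes -> [(0, 0), (0, 7), (0, 8), (0, 15), (1, 0), (1, 7), (1, 8), (1, 15), (2, 0), (2, 7), (2, 8), (2, 15), (3, 0), (3, 7), (3, 8), (3, 15)]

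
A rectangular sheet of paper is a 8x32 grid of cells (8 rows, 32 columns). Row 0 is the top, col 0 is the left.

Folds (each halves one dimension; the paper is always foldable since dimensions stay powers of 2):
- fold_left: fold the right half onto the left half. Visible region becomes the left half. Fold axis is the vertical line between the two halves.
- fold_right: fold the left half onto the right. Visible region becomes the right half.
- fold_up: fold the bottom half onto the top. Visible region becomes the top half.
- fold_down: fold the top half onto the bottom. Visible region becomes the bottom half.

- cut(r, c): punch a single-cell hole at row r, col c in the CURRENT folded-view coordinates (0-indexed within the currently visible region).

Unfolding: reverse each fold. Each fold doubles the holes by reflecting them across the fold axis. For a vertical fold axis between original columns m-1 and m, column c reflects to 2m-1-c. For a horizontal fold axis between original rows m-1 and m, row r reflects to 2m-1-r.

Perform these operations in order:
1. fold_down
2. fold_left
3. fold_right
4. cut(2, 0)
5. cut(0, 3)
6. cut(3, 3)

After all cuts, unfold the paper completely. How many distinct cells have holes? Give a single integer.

Answer: 24

Derivation:
Op 1 fold_down: fold axis h@4; visible region now rows[4,8) x cols[0,32) = 4x32
Op 2 fold_left: fold axis v@16; visible region now rows[4,8) x cols[0,16) = 4x16
Op 3 fold_right: fold axis v@8; visible region now rows[4,8) x cols[8,16) = 4x8
Op 4 cut(2, 0): punch at orig (6,8); cuts so far [(6, 8)]; region rows[4,8) x cols[8,16) = 4x8
Op 5 cut(0, 3): punch at orig (4,11); cuts so far [(4, 11), (6, 8)]; region rows[4,8) x cols[8,16) = 4x8
Op 6 cut(3, 3): punch at orig (7,11); cuts so far [(4, 11), (6, 8), (7, 11)]; region rows[4,8) x cols[8,16) = 4x8
Unfold 1 (reflect across v@8): 6 holes -> [(4, 4), (4, 11), (6, 7), (6, 8), (7, 4), (7, 11)]
Unfold 2 (reflect across v@16): 12 holes -> [(4, 4), (4, 11), (4, 20), (4, 27), (6, 7), (6, 8), (6, 23), (6, 24), (7, 4), (7, 11), (7, 20), (7, 27)]
Unfold 3 (reflect across h@4): 24 holes -> [(0, 4), (0, 11), (0, 20), (0, 27), (1, 7), (1, 8), (1, 23), (1, 24), (3, 4), (3, 11), (3, 20), (3, 27), (4, 4), (4, 11), (4, 20), (4, 27), (6, 7), (6, 8), (6, 23), (6, 24), (7, 4), (7, 11), (7, 20), (7, 27)]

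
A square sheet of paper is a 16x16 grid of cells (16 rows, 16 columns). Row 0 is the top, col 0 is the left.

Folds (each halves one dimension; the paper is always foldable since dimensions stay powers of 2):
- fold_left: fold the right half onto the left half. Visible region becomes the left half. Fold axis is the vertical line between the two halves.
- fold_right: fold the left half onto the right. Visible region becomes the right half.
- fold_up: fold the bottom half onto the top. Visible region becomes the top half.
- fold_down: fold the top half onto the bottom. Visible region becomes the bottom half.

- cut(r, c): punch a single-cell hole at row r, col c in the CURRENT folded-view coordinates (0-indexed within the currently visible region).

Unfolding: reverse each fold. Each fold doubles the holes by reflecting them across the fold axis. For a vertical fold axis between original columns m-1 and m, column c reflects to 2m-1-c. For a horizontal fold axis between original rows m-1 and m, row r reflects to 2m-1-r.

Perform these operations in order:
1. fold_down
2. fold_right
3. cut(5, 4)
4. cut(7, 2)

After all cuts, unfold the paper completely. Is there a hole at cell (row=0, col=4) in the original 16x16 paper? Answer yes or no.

Op 1 fold_down: fold axis h@8; visible region now rows[8,16) x cols[0,16) = 8x16
Op 2 fold_right: fold axis v@8; visible region now rows[8,16) x cols[8,16) = 8x8
Op 3 cut(5, 4): punch at orig (13,12); cuts so far [(13, 12)]; region rows[8,16) x cols[8,16) = 8x8
Op 4 cut(7, 2): punch at orig (15,10); cuts so far [(13, 12), (15, 10)]; region rows[8,16) x cols[8,16) = 8x8
Unfold 1 (reflect across v@8): 4 holes -> [(13, 3), (13, 12), (15, 5), (15, 10)]
Unfold 2 (reflect across h@8): 8 holes -> [(0, 5), (0, 10), (2, 3), (2, 12), (13, 3), (13, 12), (15, 5), (15, 10)]
Holes: [(0, 5), (0, 10), (2, 3), (2, 12), (13, 3), (13, 12), (15, 5), (15, 10)]

Answer: no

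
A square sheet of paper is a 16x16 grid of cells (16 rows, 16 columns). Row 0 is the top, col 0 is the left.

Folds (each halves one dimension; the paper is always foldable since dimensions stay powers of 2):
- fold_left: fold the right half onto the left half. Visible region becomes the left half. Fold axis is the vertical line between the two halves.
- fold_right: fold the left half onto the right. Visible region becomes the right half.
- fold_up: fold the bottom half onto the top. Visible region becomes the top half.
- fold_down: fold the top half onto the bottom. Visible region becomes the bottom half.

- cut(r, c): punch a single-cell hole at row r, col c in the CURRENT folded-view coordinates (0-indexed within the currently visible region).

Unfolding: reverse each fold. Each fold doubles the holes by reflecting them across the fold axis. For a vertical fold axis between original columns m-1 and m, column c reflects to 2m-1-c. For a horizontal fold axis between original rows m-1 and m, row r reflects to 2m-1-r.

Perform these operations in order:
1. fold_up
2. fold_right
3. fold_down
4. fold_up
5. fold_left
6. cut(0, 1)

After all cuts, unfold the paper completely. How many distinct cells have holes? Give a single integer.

Answer: 32

Derivation:
Op 1 fold_up: fold axis h@8; visible region now rows[0,8) x cols[0,16) = 8x16
Op 2 fold_right: fold axis v@8; visible region now rows[0,8) x cols[8,16) = 8x8
Op 3 fold_down: fold axis h@4; visible region now rows[4,8) x cols[8,16) = 4x8
Op 4 fold_up: fold axis h@6; visible region now rows[4,6) x cols[8,16) = 2x8
Op 5 fold_left: fold axis v@12; visible region now rows[4,6) x cols[8,12) = 2x4
Op 6 cut(0, 1): punch at orig (4,9); cuts so far [(4, 9)]; region rows[4,6) x cols[8,12) = 2x4
Unfold 1 (reflect across v@12): 2 holes -> [(4, 9), (4, 14)]
Unfold 2 (reflect across h@6): 4 holes -> [(4, 9), (4, 14), (7, 9), (7, 14)]
Unfold 3 (reflect across h@4): 8 holes -> [(0, 9), (0, 14), (3, 9), (3, 14), (4, 9), (4, 14), (7, 9), (7, 14)]
Unfold 4 (reflect across v@8): 16 holes -> [(0, 1), (0, 6), (0, 9), (0, 14), (3, 1), (3, 6), (3, 9), (3, 14), (4, 1), (4, 6), (4, 9), (4, 14), (7, 1), (7, 6), (7, 9), (7, 14)]
Unfold 5 (reflect across h@8): 32 holes -> [(0, 1), (0, 6), (0, 9), (0, 14), (3, 1), (3, 6), (3, 9), (3, 14), (4, 1), (4, 6), (4, 9), (4, 14), (7, 1), (7, 6), (7, 9), (7, 14), (8, 1), (8, 6), (8, 9), (8, 14), (11, 1), (11, 6), (11, 9), (11, 14), (12, 1), (12, 6), (12, 9), (12, 14), (15, 1), (15, 6), (15, 9), (15, 14)]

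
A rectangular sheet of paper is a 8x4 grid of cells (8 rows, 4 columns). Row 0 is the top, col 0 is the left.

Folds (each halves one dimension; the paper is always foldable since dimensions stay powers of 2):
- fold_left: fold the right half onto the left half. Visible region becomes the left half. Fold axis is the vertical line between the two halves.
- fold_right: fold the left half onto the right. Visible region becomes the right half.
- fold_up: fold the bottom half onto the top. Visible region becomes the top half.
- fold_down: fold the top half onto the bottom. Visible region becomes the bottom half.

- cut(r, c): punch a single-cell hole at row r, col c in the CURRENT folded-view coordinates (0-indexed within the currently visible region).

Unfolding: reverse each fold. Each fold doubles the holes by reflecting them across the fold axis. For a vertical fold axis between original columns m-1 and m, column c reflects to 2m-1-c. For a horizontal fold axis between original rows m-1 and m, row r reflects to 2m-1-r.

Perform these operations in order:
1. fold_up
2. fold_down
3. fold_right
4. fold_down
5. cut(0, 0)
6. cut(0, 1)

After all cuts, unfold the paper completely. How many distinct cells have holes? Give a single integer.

Op 1 fold_up: fold axis h@4; visible region now rows[0,4) x cols[0,4) = 4x4
Op 2 fold_down: fold axis h@2; visible region now rows[2,4) x cols[0,4) = 2x4
Op 3 fold_right: fold axis v@2; visible region now rows[2,4) x cols[2,4) = 2x2
Op 4 fold_down: fold axis h@3; visible region now rows[3,4) x cols[2,4) = 1x2
Op 5 cut(0, 0): punch at orig (3,2); cuts so far [(3, 2)]; region rows[3,4) x cols[2,4) = 1x2
Op 6 cut(0, 1): punch at orig (3,3); cuts so far [(3, 2), (3, 3)]; region rows[3,4) x cols[2,4) = 1x2
Unfold 1 (reflect across h@3): 4 holes -> [(2, 2), (2, 3), (3, 2), (3, 3)]
Unfold 2 (reflect across v@2): 8 holes -> [(2, 0), (2, 1), (2, 2), (2, 3), (3, 0), (3, 1), (3, 2), (3, 3)]
Unfold 3 (reflect across h@2): 16 holes -> [(0, 0), (0, 1), (0, 2), (0, 3), (1, 0), (1, 1), (1, 2), (1, 3), (2, 0), (2, 1), (2, 2), (2, 3), (3, 0), (3, 1), (3, 2), (3, 3)]
Unfold 4 (reflect across h@4): 32 holes -> [(0, 0), (0, 1), (0, 2), (0, 3), (1, 0), (1, 1), (1, 2), (1, 3), (2, 0), (2, 1), (2, 2), (2, 3), (3, 0), (3, 1), (3, 2), (3, 3), (4, 0), (4, 1), (4, 2), (4, 3), (5, 0), (5, 1), (5, 2), (5, 3), (6, 0), (6, 1), (6, 2), (6, 3), (7, 0), (7, 1), (7, 2), (7, 3)]

Answer: 32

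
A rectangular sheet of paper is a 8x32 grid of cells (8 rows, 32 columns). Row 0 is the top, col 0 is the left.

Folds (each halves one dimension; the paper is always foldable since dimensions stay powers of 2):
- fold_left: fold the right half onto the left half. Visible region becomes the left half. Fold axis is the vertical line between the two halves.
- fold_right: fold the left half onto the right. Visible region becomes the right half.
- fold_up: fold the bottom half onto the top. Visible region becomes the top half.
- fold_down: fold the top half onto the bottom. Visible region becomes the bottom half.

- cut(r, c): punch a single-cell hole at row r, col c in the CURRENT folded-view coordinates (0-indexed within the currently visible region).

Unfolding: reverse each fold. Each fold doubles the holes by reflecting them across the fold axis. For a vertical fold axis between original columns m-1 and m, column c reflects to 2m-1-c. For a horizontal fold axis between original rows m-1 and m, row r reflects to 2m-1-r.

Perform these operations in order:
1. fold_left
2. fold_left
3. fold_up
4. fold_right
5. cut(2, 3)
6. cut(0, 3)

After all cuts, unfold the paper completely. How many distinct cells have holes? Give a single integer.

Answer: 32

Derivation:
Op 1 fold_left: fold axis v@16; visible region now rows[0,8) x cols[0,16) = 8x16
Op 2 fold_left: fold axis v@8; visible region now rows[0,8) x cols[0,8) = 8x8
Op 3 fold_up: fold axis h@4; visible region now rows[0,4) x cols[0,8) = 4x8
Op 4 fold_right: fold axis v@4; visible region now rows[0,4) x cols[4,8) = 4x4
Op 5 cut(2, 3): punch at orig (2,7); cuts so far [(2, 7)]; region rows[0,4) x cols[4,8) = 4x4
Op 6 cut(0, 3): punch at orig (0,7); cuts so far [(0, 7), (2, 7)]; region rows[0,4) x cols[4,8) = 4x4
Unfold 1 (reflect across v@4): 4 holes -> [(0, 0), (0, 7), (2, 0), (2, 7)]
Unfold 2 (reflect across h@4): 8 holes -> [(0, 0), (0, 7), (2, 0), (2, 7), (5, 0), (5, 7), (7, 0), (7, 7)]
Unfold 3 (reflect across v@8): 16 holes -> [(0, 0), (0, 7), (0, 8), (0, 15), (2, 0), (2, 7), (2, 8), (2, 15), (5, 0), (5, 7), (5, 8), (5, 15), (7, 0), (7, 7), (7, 8), (7, 15)]
Unfold 4 (reflect across v@16): 32 holes -> [(0, 0), (0, 7), (0, 8), (0, 15), (0, 16), (0, 23), (0, 24), (0, 31), (2, 0), (2, 7), (2, 8), (2, 15), (2, 16), (2, 23), (2, 24), (2, 31), (5, 0), (5, 7), (5, 8), (5, 15), (5, 16), (5, 23), (5, 24), (5, 31), (7, 0), (7, 7), (7, 8), (7, 15), (7, 16), (7, 23), (7, 24), (7, 31)]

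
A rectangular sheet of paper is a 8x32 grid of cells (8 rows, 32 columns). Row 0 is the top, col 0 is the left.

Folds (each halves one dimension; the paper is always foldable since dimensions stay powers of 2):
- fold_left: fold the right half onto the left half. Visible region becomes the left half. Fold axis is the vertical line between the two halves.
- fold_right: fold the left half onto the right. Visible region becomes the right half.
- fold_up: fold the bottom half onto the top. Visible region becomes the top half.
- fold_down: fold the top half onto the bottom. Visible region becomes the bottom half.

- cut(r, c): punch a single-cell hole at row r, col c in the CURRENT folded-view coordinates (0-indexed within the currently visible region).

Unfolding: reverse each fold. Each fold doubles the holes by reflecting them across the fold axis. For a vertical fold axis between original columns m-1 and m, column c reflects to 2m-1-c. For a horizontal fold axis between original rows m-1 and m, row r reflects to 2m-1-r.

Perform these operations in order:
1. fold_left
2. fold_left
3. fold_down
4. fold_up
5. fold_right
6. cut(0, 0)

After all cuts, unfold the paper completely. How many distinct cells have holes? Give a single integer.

Op 1 fold_left: fold axis v@16; visible region now rows[0,8) x cols[0,16) = 8x16
Op 2 fold_left: fold axis v@8; visible region now rows[0,8) x cols[0,8) = 8x8
Op 3 fold_down: fold axis h@4; visible region now rows[4,8) x cols[0,8) = 4x8
Op 4 fold_up: fold axis h@6; visible region now rows[4,6) x cols[0,8) = 2x8
Op 5 fold_right: fold axis v@4; visible region now rows[4,6) x cols[4,8) = 2x4
Op 6 cut(0, 0): punch at orig (4,4); cuts so far [(4, 4)]; region rows[4,6) x cols[4,8) = 2x4
Unfold 1 (reflect across v@4): 2 holes -> [(4, 3), (4, 4)]
Unfold 2 (reflect across h@6): 4 holes -> [(4, 3), (4, 4), (7, 3), (7, 4)]
Unfold 3 (reflect across h@4): 8 holes -> [(0, 3), (0, 4), (3, 3), (3, 4), (4, 3), (4, 4), (7, 3), (7, 4)]
Unfold 4 (reflect across v@8): 16 holes -> [(0, 3), (0, 4), (0, 11), (0, 12), (3, 3), (3, 4), (3, 11), (3, 12), (4, 3), (4, 4), (4, 11), (4, 12), (7, 3), (7, 4), (7, 11), (7, 12)]
Unfold 5 (reflect across v@16): 32 holes -> [(0, 3), (0, 4), (0, 11), (0, 12), (0, 19), (0, 20), (0, 27), (0, 28), (3, 3), (3, 4), (3, 11), (3, 12), (3, 19), (3, 20), (3, 27), (3, 28), (4, 3), (4, 4), (4, 11), (4, 12), (4, 19), (4, 20), (4, 27), (4, 28), (7, 3), (7, 4), (7, 11), (7, 12), (7, 19), (7, 20), (7, 27), (7, 28)]

Answer: 32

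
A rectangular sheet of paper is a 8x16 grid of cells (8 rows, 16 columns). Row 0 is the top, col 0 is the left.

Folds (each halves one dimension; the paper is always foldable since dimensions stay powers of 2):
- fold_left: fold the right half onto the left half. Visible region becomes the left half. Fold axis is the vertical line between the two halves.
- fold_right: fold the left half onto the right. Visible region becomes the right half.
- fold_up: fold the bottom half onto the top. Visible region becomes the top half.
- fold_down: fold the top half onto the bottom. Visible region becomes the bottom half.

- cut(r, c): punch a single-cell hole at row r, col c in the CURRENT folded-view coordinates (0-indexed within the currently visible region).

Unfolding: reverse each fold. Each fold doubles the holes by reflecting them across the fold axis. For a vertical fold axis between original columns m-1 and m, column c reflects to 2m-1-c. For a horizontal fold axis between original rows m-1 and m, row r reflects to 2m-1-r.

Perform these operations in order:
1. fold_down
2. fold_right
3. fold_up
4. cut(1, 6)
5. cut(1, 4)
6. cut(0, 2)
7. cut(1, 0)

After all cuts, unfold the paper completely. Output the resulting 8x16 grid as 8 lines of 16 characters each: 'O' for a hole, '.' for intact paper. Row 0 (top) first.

Answer: .....O....O.....
.O.O...OO...O.O.
.O.O...OO...O.O.
.....O....O.....
.....O....O.....
.O.O...OO...O.O.
.O.O...OO...O.O.
.....O....O.....

Derivation:
Op 1 fold_down: fold axis h@4; visible region now rows[4,8) x cols[0,16) = 4x16
Op 2 fold_right: fold axis v@8; visible region now rows[4,8) x cols[8,16) = 4x8
Op 3 fold_up: fold axis h@6; visible region now rows[4,6) x cols[8,16) = 2x8
Op 4 cut(1, 6): punch at orig (5,14); cuts so far [(5, 14)]; region rows[4,6) x cols[8,16) = 2x8
Op 5 cut(1, 4): punch at orig (5,12); cuts so far [(5, 12), (5, 14)]; region rows[4,6) x cols[8,16) = 2x8
Op 6 cut(0, 2): punch at orig (4,10); cuts so far [(4, 10), (5, 12), (5, 14)]; region rows[4,6) x cols[8,16) = 2x8
Op 7 cut(1, 0): punch at orig (5,8); cuts so far [(4, 10), (5, 8), (5, 12), (5, 14)]; region rows[4,6) x cols[8,16) = 2x8
Unfold 1 (reflect across h@6): 8 holes -> [(4, 10), (5, 8), (5, 12), (5, 14), (6, 8), (6, 12), (6, 14), (7, 10)]
Unfold 2 (reflect across v@8): 16 holes -> [(4, 5), (4, 10), (5, 1), (5, 3), (5, 7), (5, 8), (5, 12), (5, 14), (6, 1), (6, 3), (6, 7), (6, 8), (6, 12), (6, 14), (7, 5), (7, 10)]
Unfold 3 (reflect across h@4): 32 holes -> [(0, 5), (0, 10), (1, 1), (1, 3), (1, 7), (1, 8), (1, 12), (1, 14), (2, 1), (2, 3), (2, 7), (2, 8), (2, 12), (2, 14), (3, 5), (3, 10), (4, 5), (4, 10), (5, 1), (5, 3), (5, 7), (5, 8), (5, 12), (5, 14), (6, 1), (6, 3), (6, 7), (6, 8), (6, 12), (6, 14), (7, 5), (7, 10)]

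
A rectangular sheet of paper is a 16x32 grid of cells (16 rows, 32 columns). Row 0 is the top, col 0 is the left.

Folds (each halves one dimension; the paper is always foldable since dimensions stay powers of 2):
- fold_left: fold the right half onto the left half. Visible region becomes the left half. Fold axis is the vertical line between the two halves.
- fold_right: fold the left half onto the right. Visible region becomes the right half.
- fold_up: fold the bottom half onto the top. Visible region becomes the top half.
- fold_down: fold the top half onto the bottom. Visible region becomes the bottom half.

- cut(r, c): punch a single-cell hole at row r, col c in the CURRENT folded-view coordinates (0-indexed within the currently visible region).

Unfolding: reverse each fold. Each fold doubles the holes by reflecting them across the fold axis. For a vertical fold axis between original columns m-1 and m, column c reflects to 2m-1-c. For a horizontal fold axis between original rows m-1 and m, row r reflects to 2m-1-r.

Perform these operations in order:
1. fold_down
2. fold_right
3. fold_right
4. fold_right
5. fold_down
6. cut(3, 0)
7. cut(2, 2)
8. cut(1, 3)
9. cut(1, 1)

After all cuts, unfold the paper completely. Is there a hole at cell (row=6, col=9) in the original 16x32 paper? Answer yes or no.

Answer: yes

Derivation:
Op 1 fold_down: fold axis h@8; visible region now rows[8,16) x cols[0,32) = 8x32
Op 2 fold_right: fold axis v@16; visible region now rows[8,16) x cols[16,32) = 8x16
Op 3 fold_right: fold axis v@24; visible region now rows[8,16) x cols[24,32) = 8x8
Op 4 fold_right: fold axis v@28; visible region now rows[8,16) x cols[28,32) = 8x4
Op 5 fold_down: fold axis h@12; visible region now rows[12,16) x cols[28,32) = 4x4
Op 6 cut(3, 0): punch at orig (15,28); cuts so far [(15, 28)]; region rows[12,16) x cols[28,32) = 4x4
Op 7 cut(2, 2): punch at orig (14,30); cuts so far [(14, 30), (15, 28)]; region rows[12,16) x cols[28,32) = 4x4
Op 8 cut(1, 3): punch at orig (13,31); cuts so far [(13, 31), (14, 30), (15, 28)]; region rows[12,16) x cols[28,32) = 4x4
Op 9 cut(1, 1): punch at orig (13,29); cuts so far [(13, 29), (13, 31), (14, 30), (15, 28)]; region rows[12,16) x cols[28,32) = 4x4
Unfold 1 (reflect across h@12): 8 holes -> [(8, 28), (9, 30), (10, 29), (10, 31), (13, 29), (13, 31), (14, 30), (15, 28)]
Unfold 2 (reflect across v@28): 16 holes -> [(8, 27), (8, 28), (9, 25), (9, 30), (10, 24), (10, 26), (10, 29), (10, 31), (13, 24), (13, 26), (13, 29), (13, 31), (14, 25), (14, 30), (15, 27), (15, 28)]
Unfold 3 (reflect across v@24): 32 holes -> [(8, 19), (8, 20), (8, 27), (8, 28), (9, 17), (9, 22), (9, 25), (9, 30), (10, 16), (10, 18), (10, 21), (10, 23), (10, 24), (10, 26), (10, 29), (10, 31), (13, 16), (13, 18), (13, 21), (13, 23), (13, 24), (13, 26), (13, 29), (13, 31), (14, 17), (14, 22), (14, 25), (14, 30), (15, 19), (15, 20), (15, 27), (15, 28)]
Unfold 4 (reflect across v@16): 64 holes -> [(8, 3), (8, 4), (8, 11), (8, 12), (8, 19), (8, 20), (8, 27), (8, 28), (9, 1), (9, 6), (9, 9), (9, 14), (9, 17), (9, 22), (9, 25), (9, 30), (10, 0), (10, 2), (10, 5), (10, 7), (10, 8), (10, 10), (10, 13), (10, 15), (10, 16), (10, 18), (10, 21), (10, 23), (10, 24), (10, 26), (10, 29), (10, 31), (13, 0), (13, 2), (13, 5), (13, 7), (13, 8), (13, 10), (13, 13), (13, 15), (13, 16), (13, 18), (13, 21), (13, 23), (13, 24), (13, 26), (13, 29), (13, 31), (14, 1), (14, 6), (14, 9), (14, 14), (14, 17), (14, 22), (14, 25), (14, 30), (15, 3), (15, 4), (15, 11), (15, 12), (15, 19), (15, 20), (15, 27), (15, 28)]
Unfold 5 (reflect across h@8): 128 holes -> [(0, 3), (0, 4), (0, 11), (0, 12), (0, 19), (0, 20), (0, 27), (0, 28), (1, 1), (1, 6), (1, 9), (1, 14), (1, 17), (1, 22), (1, 25), (1, 30), (2, 0), (2, 2), (2, 5), (2, 7), (2, 8), (2, 10), (2, 13), (2, 15), (2, 16), (2, 18), (2, 21), (2, 23), (2, 24), (2, 26), (2, 29), (2, 31), (5, 0), (5, 2), (5, 5), (5, 7), (5, 8), (5, 10), (5, 13), (5, 15), (5, 16), (5, 18), (5, 21), (5, 23), (5, 24), (5, 26), (5, 29), (5, 31), (6, 1), (6, 6), (6, 9), (6, 14), (6, 17), (6, 22), (6, 25), (6, 30), (7, 3), (7, 4), (7, 11), (7, 12), (7, 19), (7, 20), (7, 27), (7, 28), (8, 3), (8, 4), (8, 11), (8, 12), (8, 19), (8, 20), (8, 27), (8, 28), (9, 1), (9, 6), (9, 9), (9, 14), (9, 17), (9, 22), (9, 25), (9, 30), (10, 0), (10, 2), (10, 5), (10, 7), (10, 8), (10, 10), (10, 13), (10, 15), (10, 16), (10, 18), (10, 21), (10, 23), (10, 24), (10, 26), (10, 29), (10, 31), (13, 0), (13, 2), (13, 5), (13, 7), (13, 8), (13, 10), (13, 13), (13, 15), (13, 16), (13, 18), (13, 21), (13, 23), (13, 24), (13, 26), (13, 29), (13, 31), (14, 1), (14, 6), (14, 9), (14, 14), (14, 17), (14, 22), (14, 25), (14, 30), (15, 3), (15, 4), (15, 11), (15, 12), (15, 19), (15, 20), (15, 27), (15, 28)]
Holes: [(0, 3), (0, 4), (0, 11), (0, 12), (0, 19), (0, 20), (0, 27), (0, 28), (1, 1), (1, 6), (1, 9), (1, 14), (1, 17), (1, 22), (1, 25), (1, 30), (2, 0), (2, 2), (2, 5), (2, 7), (2, 8), (2, 10), (2, 13), (2, 15), (2, 16), (2, 18), (2, 21), (2, 23), (2, 24), (2, 26), (2, 29), (2, 31), (5, 0), (5, 2), (5, 5), (5, 7), (5, 8), (5, 10), (5, 13), (5, 15), (5, 16), (5, 18), (5, 21), (5, 23), (5, 24), (5, 26), (5, 29), (5, 31), (6, 1), (6, 6), (6, 9), (6, 14), (6, 17), (6, 22), (6, 25), (6, 30), (7, 3), (7, 4), (7, 11), (7, 12), (7, 19), (7, 20), (7, 27), (7, 28), (8, 3), (8, 4), (8, 11), (8, 12), (8, 19), (8, 20), (8, 27), (8, 28), (9, 1), (9, 6), (9, 9), (9, 14), (9, 17), (9, 22), (9, 25), (9, 30), (10, 0), (10, 2), (10, 5), (10, 7), (10, 8), (10, 10), (10, 13), (10, 15), (10, 16), (10, 18), (10, 21), (10, 23), (10, 24), (10, 26), (10, 29), (10, 31), (13, 0), (13, 2), (13, 5), (13, 7), (13, 8), (13, 10), (13, 13), (13, 15), (13, 16), (13, 18), (13, 21), (13, 23), (13, 24), (13, 26), (13, 29), (13, 31), (14, 1), (14, 6), (14, 9), (14, 14), (14, 17), (14, 22), (14, 25), (14, 30), (15, 3), (15, 4), (15, 11), (15, 12), (15, 19), (15, 20), (15, 27), (15, 28)]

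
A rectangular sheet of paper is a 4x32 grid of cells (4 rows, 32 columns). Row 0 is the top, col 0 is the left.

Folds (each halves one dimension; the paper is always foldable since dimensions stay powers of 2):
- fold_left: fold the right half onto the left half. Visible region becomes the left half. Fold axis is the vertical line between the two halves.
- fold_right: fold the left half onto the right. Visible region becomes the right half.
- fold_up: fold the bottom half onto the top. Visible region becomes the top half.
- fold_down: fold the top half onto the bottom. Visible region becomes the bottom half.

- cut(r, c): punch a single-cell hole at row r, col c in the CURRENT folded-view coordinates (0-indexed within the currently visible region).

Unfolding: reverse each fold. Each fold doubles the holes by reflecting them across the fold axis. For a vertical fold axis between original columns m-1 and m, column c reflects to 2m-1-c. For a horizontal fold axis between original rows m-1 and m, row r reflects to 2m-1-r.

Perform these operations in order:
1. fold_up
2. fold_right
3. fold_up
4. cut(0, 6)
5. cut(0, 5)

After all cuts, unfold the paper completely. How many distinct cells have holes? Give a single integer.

Answer: 16

Derivation:
Op 1 fold_up: fold axis h@2; visible region now rows[0,2) x cols[0,32) = 2x32
Op 2 fold_right: fold axis v@16; visible region now rows[0,2) x cols[16,32) = 2x16
Op 3 fold_up: fold axis h@1; visible region now rows[0,1) x cols[16,32) = 1x16
Op 4 cut(0, 6): punch at orig (0,22); cuts so far [(0, 22)]; region rows[0,1) x cols[16,32) = 1x16
Op 5 cut(0, 5): punch at orig (0,21); cuts so far [(0, 21), (0, 22)]; region rows[0,1) x cols[16,32) = 1x16
Unfold 1 (reflect across h@1): 4 holes -> [(0, 21), (0, 22), (1, 21), (1, 22)]
Unfold 2 (reflect across v@16): 8 holes -> [(0, 9), (0, 10), (0, 21), (0, 22), (1, 9), (1, 10), (1, 21), (1, 22)]
Unfold 3 (reflect across h@2): 16 holes -> [(0, 9), (0, 10), (0, 21), (0, 22), (1, 9), (1, 10), (1, 21), (1, 22), (2, 9), (2, 10), (2, 21), (2, 22), (3, 9), (3, 10), (3, 21), (3, 22)]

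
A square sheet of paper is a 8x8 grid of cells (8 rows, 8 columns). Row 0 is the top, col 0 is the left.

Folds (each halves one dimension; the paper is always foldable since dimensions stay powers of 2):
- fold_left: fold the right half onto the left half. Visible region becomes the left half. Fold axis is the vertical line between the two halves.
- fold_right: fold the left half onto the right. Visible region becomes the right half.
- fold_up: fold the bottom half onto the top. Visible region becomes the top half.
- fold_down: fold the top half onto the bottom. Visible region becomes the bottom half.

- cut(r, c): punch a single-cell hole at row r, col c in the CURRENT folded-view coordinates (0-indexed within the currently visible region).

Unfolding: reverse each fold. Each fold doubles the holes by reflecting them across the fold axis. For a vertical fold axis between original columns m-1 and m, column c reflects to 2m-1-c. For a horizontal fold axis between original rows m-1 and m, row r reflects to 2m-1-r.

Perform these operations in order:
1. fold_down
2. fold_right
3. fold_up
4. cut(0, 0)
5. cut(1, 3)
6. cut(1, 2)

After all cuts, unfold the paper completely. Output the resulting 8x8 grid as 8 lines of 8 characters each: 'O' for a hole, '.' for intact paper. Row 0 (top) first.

Answer: ...OO...
OO....OO
OO....OO
...OO...
...OO...
OO....OO
OO....OO
...OO...

Derivation:
Op 1 fold_down: fold axis h@4; visible region now rows[4,8) x cols[0,8) = 4x8
Op 2 fold_right: fold axis v@4; visible region now rows[4,8) x cols[4,8) = 4x4
Op 3 fold_up: fold axis h@6; visible region now rows[4,6) x cols[4,8) = 2x4
Op 4 cut(0, 0): punch at orig (4,4); cuts so far [(4, 4)]; region rows[4,6) x cols[4,8) = 2x4
Op 5 cut(1, 3): punch at orig (5,7); cuts so far [(4, 4), (5, 7)]; region rows[4,6) x cols[4,8) = 2x4
Op 6 cut(1, 2): punch at orig (5,6); cuts so far [(4, 4), (5, 6), (5, 7)]; region rows[4,6) x cols[4,8) = 2x4
Unfold 1 (reflect across h@6): 6 holes -> [(4, 4), (5, 6), (5, 7), (6, 6), (6, 7), (7, 4)]
Unfold 2 (reflect across v@4): 12 holes -> [(4, 3), (4, 4), (5, 0), (5, 1), (5, 6), (5, 7), (6, 0), (6, 1), (6, 6), (6, 7), (7, 3), (7, 4)]
Unfold 3 (reflect across h@4): 24 holes -> [(0, 3), (0, 4), (1, 0), (1, 1), (1, 6), (1, 7), (2, 0), (2, 1), (2, 6), (2, 7), (3, 3), (3, 4), (4, 3), (4, 4), (5, 0), (5, 1), (5, 6), (5, 7), (6, 0), (6, 1), (6, 6), (6, 7), (7, 3), (7, 4)]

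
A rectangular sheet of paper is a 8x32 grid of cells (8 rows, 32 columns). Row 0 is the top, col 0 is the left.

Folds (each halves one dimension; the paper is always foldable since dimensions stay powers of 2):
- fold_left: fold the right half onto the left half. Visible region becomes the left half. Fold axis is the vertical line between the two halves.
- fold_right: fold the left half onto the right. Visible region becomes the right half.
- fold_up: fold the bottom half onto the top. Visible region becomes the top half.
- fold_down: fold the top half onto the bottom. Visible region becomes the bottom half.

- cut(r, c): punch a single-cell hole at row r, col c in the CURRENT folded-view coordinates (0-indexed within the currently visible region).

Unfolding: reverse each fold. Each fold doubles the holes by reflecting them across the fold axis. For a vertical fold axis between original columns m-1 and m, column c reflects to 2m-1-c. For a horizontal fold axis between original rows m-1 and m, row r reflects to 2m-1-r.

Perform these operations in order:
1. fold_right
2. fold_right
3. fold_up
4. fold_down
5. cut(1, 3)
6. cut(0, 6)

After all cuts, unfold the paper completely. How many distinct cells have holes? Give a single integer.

Op 1 fold_right: fold axis v@16; visible region now rows[0,8) x cols[16,32) = 8x16
Op 2 fold_right: fold axis v@24; visible region now rows[0,8) x cols[24,32) = 8x8
Op 3 fold_up: fold axis h@4; visible region now rows[0,4) x cols[24,32) = 4x8
Op 4 fold_down: fold axis h@2; visible region now rows[2,4) x cols[24,32) = 2x8
Op 5 cut(1, 3): punch at orig (3,27); cuts so far [(3, 27)]; region rows[2,4) x cols[24,32) = 2x8
Op 6 cut(0, 6): punch at orig (2,30); cuts so far [(2, 30), (3, 27)]; region rows[2,4) x cols[24,32) = 2x8
Unfold 1 (reflect across h@2): 4 holes -> [(0, 27), (1, 30), (2, 30), (3, 27)]
Unfold 2 (reflect across h@4): 8 holes -> [(0, 27), (1, 30), (2, 30), (3, 27), (4, 27), (5, 30), (6, 30), (7, 27)]
Unfold 3 (reflect across v@24): 16 holes -> [(0, 20), (0, 27), (1, 17), (1, 30), (2, 17), (2, 30), (3, 20), (3, 27), (4, 20), (4, 27), (5, 17), (5, 30), (6, 17), (6, 30), (7, 20), (7, 27)]
Unfold 4 (reflect across v@16): 32 holes -> [(0, 4), (0, 11), (0, 20), (0, 27), (1, 1), (1, 14), (1, 17), (1, 30), (2, 1), (2, 14), (2, 17), (2, 30), (3, 4), (3, 11), (3, 20), (3, 27), (4, 4), (4, 11), (4, 20), (4, 27), (5, 1), (5, 14), (5, 17), (5, 30), (6, 1), (6, 14), (6, 17), (6, 30), (7, 4), (7, 11), (7, 20), (7, 27)]

Answer: 32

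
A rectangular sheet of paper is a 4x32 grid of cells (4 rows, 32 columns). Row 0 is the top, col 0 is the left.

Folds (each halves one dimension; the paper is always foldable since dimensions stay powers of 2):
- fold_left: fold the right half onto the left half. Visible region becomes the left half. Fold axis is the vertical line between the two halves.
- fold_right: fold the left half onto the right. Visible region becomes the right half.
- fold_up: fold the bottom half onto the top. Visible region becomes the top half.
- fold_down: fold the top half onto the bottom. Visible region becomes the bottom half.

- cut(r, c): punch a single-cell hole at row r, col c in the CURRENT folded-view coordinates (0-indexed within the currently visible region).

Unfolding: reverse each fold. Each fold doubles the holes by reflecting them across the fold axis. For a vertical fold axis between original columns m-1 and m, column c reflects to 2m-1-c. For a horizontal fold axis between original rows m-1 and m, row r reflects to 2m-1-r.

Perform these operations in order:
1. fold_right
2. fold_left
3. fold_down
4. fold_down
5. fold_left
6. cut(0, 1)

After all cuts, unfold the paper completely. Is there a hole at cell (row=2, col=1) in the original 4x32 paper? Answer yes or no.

Op 1 fold_right: fold axis v@16; visible region now rows[0,4) x cols[16,32) = 4x16
Op 2 fold_left: fold axis v@24; visible region now rows[0,4) x cols[16,24) = 4x8
Op 3 fold_down: fold axis h@2; visible region now rows[2,4) x cols[16,24) = 2x8
Op 4 fold_down: fold axis h@3; visible region now rows[3,4) x cols[16,24) = 1x8
Op 5 fold_left: fold axis v@20; visible region now rows[3,4) x cols[16,20) = 1x4
Op 6 cut(0, 1): punch at orig (3,17); cuts so far [(3, 17)]; region rows[3,4) x cols[16,20) = 1x4
Unfold 1 (reflect across v@20): 2 holes -> [(3, 17), (3, 22)]
Unfold 2 (reflect across h@3): 4 holes -> [(2, 17), (2, 22), (3, 17), (3, 22)]
Unfold 3 (reflect across h@2): 8 holes -> [(0, 17), (0, 22), (1, 17), (1, 22), (2, 17), (2, 22), (3, 17), (3, 22)]
Unfold 4 (reflect across v@24): 16 holes -> [(0, 17), (0, 22), (0, 25), (0, 30), (1, 17), (1, 22), (1, 25), (1, 30), (2, 17), (2, 22), (2, 25), (2, 30), (3, 17), (3, 22), (3, 25), (3, 30)]
Unfold 5 (reflect across v@16): 32 holes -> [(0, 1), (0, 6), (0, 9), (0, 14), (0, 17), (0, 22), (0, 25), (0, 30), (1, 1), (1, 6), (1, 9), (1, 14), (1, 17), (1, 22), (1, 25), (1, 30), (2, 1), (2, 6), (2, 9), (2, 14), (2, 17), (2, 22), (2, 25), (2, 30), (3, 1), (3, 6), (3, 9), (3, 14), (3, 17), (3, 22), (3, 25), (3, 30)]
Holes: [(0, 1), (0, 6), (0, 9), (0, 14), (0, 17), (0, 22), (0, 25), (0, 30), (1, 1), (1, 6), (1, 9), (1, 14), (1, 17), (1, 22), (1, 25), (1, 30), (2, 1), (2, 6), (2, 9), (2, 14), (2, 17), (2, 22), (2, 25), (2, 30), (3, 1), (3, 6), (3, 9), (3, 14), (3, 17), (3, 22), (3, 25), (3, 30)]

Answer: yes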